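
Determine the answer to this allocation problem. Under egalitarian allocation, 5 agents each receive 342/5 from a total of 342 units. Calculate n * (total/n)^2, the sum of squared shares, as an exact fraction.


Step 1: Each agent's share = 342/5
Step 2: Square of each share = (342/5)^2 = 116964/25
Step 3: Sum of squares = 5 * 116964/25 = 116964/5

116964/5


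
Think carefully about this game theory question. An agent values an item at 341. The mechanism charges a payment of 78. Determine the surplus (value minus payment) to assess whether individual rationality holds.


Step 1: Surplus = value - payment = 341 - 78 = 263
Step 2: IR is satisfied (surplus >= 0)

263


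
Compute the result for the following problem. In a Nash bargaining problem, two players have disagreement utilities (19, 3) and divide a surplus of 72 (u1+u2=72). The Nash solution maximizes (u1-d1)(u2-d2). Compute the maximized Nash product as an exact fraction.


Step 1: The Nash solution splits surplus symmetrically above the disagreement point
Step 2: u1 = (total + d1 - d2)/2 = (72 + 19 - 3)/2 = 44
Step 3: u2 = (total - d1 + d2)/2 = (72 - 19 + 3)/2 = 28
Step 4: Nash product = (44 - 19) * (28 - 3)
Step 5: = 25 * 25 = 625

625


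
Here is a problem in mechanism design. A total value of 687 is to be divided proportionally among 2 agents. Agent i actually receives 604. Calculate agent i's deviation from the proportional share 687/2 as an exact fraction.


Step 1: Proportional share = 687/2
Step 2: Agent's actual allocation = 604
Step 3: Excess = 604 - 687/2 = 521/2

521/2


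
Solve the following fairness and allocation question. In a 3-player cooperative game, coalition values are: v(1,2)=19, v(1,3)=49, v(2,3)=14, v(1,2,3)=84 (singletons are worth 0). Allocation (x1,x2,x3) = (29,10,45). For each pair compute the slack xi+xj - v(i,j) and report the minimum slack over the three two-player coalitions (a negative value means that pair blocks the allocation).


Step 1: Slack for coalition (1,2): x1+x2 - v12 = 39 - 19 = 20
Step 2: Slack for coalition (1,3): x1+x3 - v13 = 74 - 49 = 25
Step 3: Slack for coalition (2,3): x2+x3 - v23 = 55 - 14 = 41
Step 4: Minimum slack = min(20, 25, 41) = 20, attained by (1,2); no pair can gain by deviating, so the allocation is in the core

20


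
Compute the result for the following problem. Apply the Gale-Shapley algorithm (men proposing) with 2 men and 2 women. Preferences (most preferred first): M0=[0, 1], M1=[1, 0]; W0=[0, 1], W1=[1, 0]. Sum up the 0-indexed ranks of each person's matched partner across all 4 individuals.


Step 1: Run Gale-Shapley (men propose, women hold best offer):
  M0 proposes to W0; she accepts
  M1 proposes to W1; she accepts
Step 2: Final matching: W0-M0, W1-M1
Step 3: 0-indexed ranks (man's rank of his match, then woman's): 0 + 0 + 0 + 0
Step 4: Total rank sum = 0

0


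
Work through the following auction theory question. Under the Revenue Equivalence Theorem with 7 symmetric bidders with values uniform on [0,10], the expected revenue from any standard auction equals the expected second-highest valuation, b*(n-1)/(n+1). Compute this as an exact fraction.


Step 1: By Revenue Equivalence, expected revenue = b*(n-1)/(n+1)
Step 2: Substituting n = 7, b = 10
Step 3: Revenue = 10*(7-1)/(7+1) = 10*6/8
Step 4: Revenue = 60/8 = 15/2

15/2


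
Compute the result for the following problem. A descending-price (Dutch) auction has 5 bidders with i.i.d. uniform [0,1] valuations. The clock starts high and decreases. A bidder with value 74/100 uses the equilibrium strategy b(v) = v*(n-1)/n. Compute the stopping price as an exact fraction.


Step 1: Dutch auctions are strategically equivalent to first-price auctions
Step 2: The equilibrium bid is b(v) = v*(n-1)/n
Step 3: b = 37/50 * 4/5
Step 4: b = 74/125

74/125


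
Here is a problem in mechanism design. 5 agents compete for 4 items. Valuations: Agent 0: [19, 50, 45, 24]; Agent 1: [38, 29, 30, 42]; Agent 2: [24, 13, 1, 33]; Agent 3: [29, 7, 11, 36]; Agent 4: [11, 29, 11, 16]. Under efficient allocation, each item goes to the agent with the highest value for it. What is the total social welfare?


Step 1: For each item, find the maximum value among all agents.
Step 2: Item 0 -> Agent 1 (value 38)
Step 3: Item 1 -> Agent 0 (value 50)
Step 4: Item 2 -> Agent 0 (value 45)
Step 5: Item 3 -> Agent 1 (value 42)
Step 6: Total welfare = 38 + 50 + 45 + 42 = 175

175


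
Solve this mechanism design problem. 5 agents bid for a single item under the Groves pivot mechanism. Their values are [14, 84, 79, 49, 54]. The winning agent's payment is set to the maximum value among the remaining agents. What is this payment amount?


Step 1: The efficient winner is agent 1 with value 84
Step 2: Other agents' values: [14, 79, 49, 54]
Step 3: Pivot payment = max(others) = 79
Step 4: The winner pays 79

79


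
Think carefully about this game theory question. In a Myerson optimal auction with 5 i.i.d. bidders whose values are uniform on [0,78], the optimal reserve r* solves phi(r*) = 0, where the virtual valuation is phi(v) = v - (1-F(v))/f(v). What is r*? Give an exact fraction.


Step 1: For U[0,78], F(v) = v/78 and f(v) = 1/78
Step 2: phi(v) = v - (1 - v/78)/(1/78) = v - (78 - v) = 2v - 78
Step 3: Set phi(r*) = 0: 2r* - 78 = 0
Step 4: r* = 78/2 = 39 (the number of bidders n = 5 does not enter)

39


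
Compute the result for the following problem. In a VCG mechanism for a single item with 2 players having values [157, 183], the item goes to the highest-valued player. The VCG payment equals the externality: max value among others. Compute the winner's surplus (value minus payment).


Step 1: The winner is the agent with the highest value: agent 1 with value 183
Step 2: Values of other agents: [157]
Step 3: VCG payment = max of others' values = 157
Step 4: Surplus = 183 - 157 = 26

26


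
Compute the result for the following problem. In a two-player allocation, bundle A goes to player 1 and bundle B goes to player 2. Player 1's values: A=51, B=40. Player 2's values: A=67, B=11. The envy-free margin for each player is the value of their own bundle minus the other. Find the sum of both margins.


Step 1: Player 1's margin = v1(A) - v1(B) = 51 - 40 = 11
Step 2: Player 2's margin = v2(B) - v2(A) = 11 - 67 = -56
Step 3: Total margin = 11 + -56 = -45

-45


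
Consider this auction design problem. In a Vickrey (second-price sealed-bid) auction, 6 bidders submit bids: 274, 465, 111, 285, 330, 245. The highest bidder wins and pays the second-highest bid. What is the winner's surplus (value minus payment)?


Step 1: Sort bids in descending order: 465, 330, 285, 274, 245, 111
Step 2: The winning bid is the highest: 465
Step 3: The payment equals the second-highest bid: 330
Step 4: Surplus = winner's bid - payment = 465 - 330 = 135

135


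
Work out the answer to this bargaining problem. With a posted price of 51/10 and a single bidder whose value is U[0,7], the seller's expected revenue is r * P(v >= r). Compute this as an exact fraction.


Step 1: Posted price r = 51/10, value support [0,7]
Step 2: P(v >= r) = (7 - 51/10)/7 = 19/70
Step 3: Expected revenue = r * P(v >= r) = 51/10 * 19/70
Step 4: Revenue = 969/700

969/700


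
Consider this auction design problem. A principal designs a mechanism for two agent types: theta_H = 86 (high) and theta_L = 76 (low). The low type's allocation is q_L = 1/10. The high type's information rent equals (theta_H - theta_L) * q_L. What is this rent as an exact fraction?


Step 1: theta_H - theta_L = 86 - 76 = 10
Step 2: Information rent = (theta_H - theta_L) * q_L
Step 3: = 10 * 1/10
Step 4: = 1

1


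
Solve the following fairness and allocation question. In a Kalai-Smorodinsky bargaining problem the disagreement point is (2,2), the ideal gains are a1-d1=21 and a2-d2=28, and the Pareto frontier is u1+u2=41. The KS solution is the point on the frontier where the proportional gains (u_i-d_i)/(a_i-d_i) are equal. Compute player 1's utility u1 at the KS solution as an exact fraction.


Step 1: At the KS point, (u1-d1)/r1 = (u2-d2)/r2 = t and u1+u2 = 41
Step 2: u1 = d1 + r1*t and u2 = d2 + r2*t, so (d1 + r1*t) + (d2 + r2*t) = 41
Step 3: t = (41 - 2 - 2)/(21 + 28) = 37/49
Step 4: u1 = d1 + r1*t = 2 + 21 * 37/49 = 125/7
Step 5: (Check: u2 = d2 + r2*t = 162/7; u1+u2 = 125/7 + 162/7 = 41, on the frontier.)

125/7


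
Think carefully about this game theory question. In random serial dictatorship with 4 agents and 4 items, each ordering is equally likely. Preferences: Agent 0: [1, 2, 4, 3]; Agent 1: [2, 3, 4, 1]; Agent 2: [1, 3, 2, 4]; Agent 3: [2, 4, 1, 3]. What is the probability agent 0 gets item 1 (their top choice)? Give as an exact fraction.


Step 1: Agent 0 wants item 1
Step 2: There are 24 possible orderings of agents
Step 3: In 12 orderings, agent 0 gets item 1
Step 4: Probability = 12/24 = 1/2

1/2


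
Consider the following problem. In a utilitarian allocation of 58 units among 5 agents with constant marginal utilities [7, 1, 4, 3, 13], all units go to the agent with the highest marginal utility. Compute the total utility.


Step 1: The marginal utilities are [7, 1, 4, 3, 13]
Step 2: The highest marginal utility is 13
Step 3: All 58 units go to that agent
Step 4: Total utility = 13 * 58 = 754

754


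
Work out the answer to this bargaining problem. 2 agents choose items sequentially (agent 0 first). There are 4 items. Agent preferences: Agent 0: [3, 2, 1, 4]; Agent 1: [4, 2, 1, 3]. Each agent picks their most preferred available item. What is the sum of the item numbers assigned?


Step 1: Agent 0 picks item 3
Step 2: Agent 1 picks item 4
Step 3: Sum = 3 + 4 = 7

7


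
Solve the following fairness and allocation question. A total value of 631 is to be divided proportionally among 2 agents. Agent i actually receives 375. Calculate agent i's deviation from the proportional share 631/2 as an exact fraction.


Step 1: Proportional share = 631/2
Step 2: Agent's actual allocation = 375
Step 3: Excess = 375 - 631/2 = 119/2

119/2


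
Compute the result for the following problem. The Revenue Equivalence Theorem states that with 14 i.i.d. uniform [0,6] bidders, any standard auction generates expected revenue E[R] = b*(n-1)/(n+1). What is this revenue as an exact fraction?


Step 1: By Revenue Equivalence, expected revenue = b*(n-1)/(n+1)
Step 2: Substituting n = 14, b = 6
Step 3: Revenue = 6*(14-1)/(14+1) = 6*13/15
Step 4: Revenue = 78/15 = 26/5

26/5


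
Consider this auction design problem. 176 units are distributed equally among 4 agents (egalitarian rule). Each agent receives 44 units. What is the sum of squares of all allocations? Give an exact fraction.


Step 1: Each agent's share = 176/4 = 44
Step 2: Square of each share = (44)^2 = 1936
Step 3: Sum of squares = 4 * 1936 = 7744

7744


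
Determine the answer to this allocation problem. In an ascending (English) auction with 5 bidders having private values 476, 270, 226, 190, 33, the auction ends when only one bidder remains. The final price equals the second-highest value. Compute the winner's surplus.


Step 1: Identify the highest value: 476
Step 2: Identify the second-highest value: 270
Step 3: The final price = second-highest value = 270
Step 4: Surplus = 476 - 270 = 206

206


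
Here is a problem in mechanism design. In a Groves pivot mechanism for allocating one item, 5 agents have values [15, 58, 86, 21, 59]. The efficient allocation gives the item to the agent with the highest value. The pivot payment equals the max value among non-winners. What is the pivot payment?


Step 1: The efficient winner is agent 2 with value 86
Step 2: Other agents' values: [15, 58, 21, 59]
Step 3: Pivot payment = max(others) = 59
Step 4: The winner pays 59

59


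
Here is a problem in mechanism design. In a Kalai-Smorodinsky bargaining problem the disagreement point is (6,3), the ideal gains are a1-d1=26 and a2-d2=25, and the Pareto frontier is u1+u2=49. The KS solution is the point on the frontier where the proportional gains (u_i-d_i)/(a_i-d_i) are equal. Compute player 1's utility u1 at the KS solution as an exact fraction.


Step 1: At the KS point, (u1-d1)/r1 = (u2-d2)/r2 = t and u1+u2 = 49
Step 2: u1 = d1 + r1*t and u2 = d2 + r2*t, so (d1 + r1*t) + (d2 + r2*t) = 49
Step 3: t = (49 - 6 - 3)/(26 + 25) = 40/51
Step 4: u1 = d1 + r1*t = 6 + 26 * 40/51 = 1346/51
Step 5: (Check: u2 = d2 + r2*t = 1153/51; u1+u2 = 1346/51 + 1153/51 = 49, on the frontier.)

1346/51


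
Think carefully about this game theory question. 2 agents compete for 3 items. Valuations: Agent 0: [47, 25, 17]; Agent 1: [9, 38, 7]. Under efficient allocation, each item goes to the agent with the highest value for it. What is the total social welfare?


Step 1: For each item, find the maximum value among all agents.
Step 2: Item 0 -> Agent 0 (value 47)
Step 3: Item 1 -> Agent 1 (value 38)
Step 4: Item 2 -> Agent 0 (value 17)
Step 5: Total welfare = 47 + 38 + 17 = 102

102


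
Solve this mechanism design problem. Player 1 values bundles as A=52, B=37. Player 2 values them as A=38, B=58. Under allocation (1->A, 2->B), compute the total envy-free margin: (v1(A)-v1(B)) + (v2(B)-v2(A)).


Step 1: Player 1's margin = v1(A) - v1(B) = 52 - 37 = 15
Step 2: Player 2's margin = v2(B) - v2(A) = 58 - 38 = 20
Step 3: Total margin = 15 + 20 = 35

35


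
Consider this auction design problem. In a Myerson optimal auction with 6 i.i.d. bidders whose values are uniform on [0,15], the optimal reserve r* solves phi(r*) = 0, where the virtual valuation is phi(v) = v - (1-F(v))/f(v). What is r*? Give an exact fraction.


Step 1: For U[0,15], F(v) = v/15 and f(v) = 1/15
Step 2: phi(v) = v - (1 - v/15)/(1/15) = v - (15 - v) = 2v - 15
Step 3: Set phi(r*) = 0: 2r* - 15 = 0
Step 4: r* = 15/2 (the number of bidders n = 6 does not enter)

15/2


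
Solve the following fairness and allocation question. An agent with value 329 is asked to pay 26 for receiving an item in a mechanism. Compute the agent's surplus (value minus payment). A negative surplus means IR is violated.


Step 1: Surplus = value - payment = 329 - 26 = 303
Step 2: IR is satisfied (surplus >= 0)

303


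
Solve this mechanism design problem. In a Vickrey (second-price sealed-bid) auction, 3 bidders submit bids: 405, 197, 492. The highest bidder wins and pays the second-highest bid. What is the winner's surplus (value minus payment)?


Step 1: Sort bids in descending order: 492, 405, 197
Step 2: The winning bid is the highest: 492
Step 3: The payment equals the second-highest bid: 405
Step 4: Surplus = winner's bid - payment = 492 - 405 = 87

87


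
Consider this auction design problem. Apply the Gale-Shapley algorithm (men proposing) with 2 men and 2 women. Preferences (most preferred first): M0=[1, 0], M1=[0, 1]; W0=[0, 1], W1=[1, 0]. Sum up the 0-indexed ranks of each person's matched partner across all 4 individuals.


Step 1: Run Gale-Shapley (men propose, women hold best offer):
  M0 proposes to W1; she accepts
  M1 proposes to W0; she accepts
Step 2: Final matching: W0-M1, W1-M0
Step 3: 0-indexed ranks (man's rank of his match, then woman's): 0 + 1 + 0 + 1
Step 4: Total rank sum = 2

2


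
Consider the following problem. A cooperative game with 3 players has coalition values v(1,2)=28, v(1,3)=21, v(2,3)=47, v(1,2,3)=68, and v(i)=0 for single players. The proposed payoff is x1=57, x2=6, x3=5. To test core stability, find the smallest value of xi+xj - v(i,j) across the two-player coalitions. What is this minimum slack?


Step 1: Slack for coalition (1,2): x1+x2 - v12 = 63 - 28 = 35
Step 2: Slack for coalition (1,3): x1+x3 - v13 = 62 - 21 = 41
Step 3: Slack for coalition (2,3): x2+x3 - v23 = 11 - 47 = -36
Step 4: Minimum slack = min(35, 41, -36) = -36, attained by (2,3); coalition (2,3) can block (slack < 0), so the allocation is not in the core

-36


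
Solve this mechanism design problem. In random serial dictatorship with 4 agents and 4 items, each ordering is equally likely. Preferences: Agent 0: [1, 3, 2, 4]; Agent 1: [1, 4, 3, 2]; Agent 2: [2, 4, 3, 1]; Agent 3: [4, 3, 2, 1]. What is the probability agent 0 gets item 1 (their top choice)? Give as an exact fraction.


Step 1: Agent 0 wants item 1
Step 2: There are 24 possible orderings of agents
Step 3: In 12 orderings, agent 0 gets item 1
Step 4: Probability = 12/24 = 1/2

1/2


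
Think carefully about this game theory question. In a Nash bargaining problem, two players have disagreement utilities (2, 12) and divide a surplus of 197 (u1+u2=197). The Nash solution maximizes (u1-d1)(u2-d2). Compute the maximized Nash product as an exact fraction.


Step 1: The Nash solution splits surplus symmetrically above the disagreement point
Step 2: u1 = (total + d1 - d2)/2 = (197 + 2 - 12)/2 = 187/2
Step 3: u2 = (total - d1 + d2)/2 = (197 - 2 + 12)/2 = 207/2
Step 4: Nash product = (187/2 - 2) * (207/2 - 12)
Step 5: = 183/2 * 183/2 = 33489/4

33489/4


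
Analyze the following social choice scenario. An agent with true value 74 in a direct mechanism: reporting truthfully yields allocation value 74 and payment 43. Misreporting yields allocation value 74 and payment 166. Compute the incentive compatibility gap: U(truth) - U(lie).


Step 1: U(truth) = value - payment = 74 - 43 = 31
Step 2: U(lie) = allocation - payment = 74 - 166 = -92
Step 3: IC gap = 31 - (-92) = 123

123


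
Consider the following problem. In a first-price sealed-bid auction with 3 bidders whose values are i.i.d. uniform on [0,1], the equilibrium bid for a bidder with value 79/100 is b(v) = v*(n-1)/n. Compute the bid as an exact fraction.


Step 1: The symmetric BNE bidding function is b(v) = v * (n-1) / n
Step 2: Substitute v = 79/100 and n = 3
Step 3: b = 79/100 * 2/3
Step 4: b = 79/150

79/150


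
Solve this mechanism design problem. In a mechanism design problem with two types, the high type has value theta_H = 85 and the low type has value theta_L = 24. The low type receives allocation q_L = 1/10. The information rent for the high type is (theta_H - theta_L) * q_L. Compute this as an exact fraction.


Step 1: theta_H - theta_L = 85 - 24 = 61
Step 2: Information rent = (theta_H - theta_L) * q_L
Step 3: = 61 * 1/10
Step 4: = 61/10

61/10


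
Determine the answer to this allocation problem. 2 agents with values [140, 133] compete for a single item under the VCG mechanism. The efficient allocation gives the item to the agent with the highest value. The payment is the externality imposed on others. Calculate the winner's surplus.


Step 1: The winner is the agent with the highest value: agent 0 with value 140
Step 2: Values of other agents: [133]
Step 3: VCG payment = max of others' values = 133
Step 4: Surplus = 140 - 133 = 7

7


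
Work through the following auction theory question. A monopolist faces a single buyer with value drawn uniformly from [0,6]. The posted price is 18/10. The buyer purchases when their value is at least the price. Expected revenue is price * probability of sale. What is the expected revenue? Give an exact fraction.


Step 1: Posted price r = 9/5, value support [0,6]
Step 2: P(v >= r) = (6 - 9/5)/6 = 7/10
Step 3: Expected revenue = r * P(v >= r) = 9/5 * 7/10
Step 4: Revenue = 63/50

63/50


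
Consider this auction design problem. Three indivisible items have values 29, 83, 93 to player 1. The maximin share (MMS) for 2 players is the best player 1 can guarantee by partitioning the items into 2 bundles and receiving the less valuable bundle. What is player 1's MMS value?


Step 1: Item values = 29, 83, 93
Step 2: Enumerate all 2-bundle partitions and take the smaller bundle:
  Partition 1: {29} vs {83,93} -> bundles 29, 176; min = 29
  Partition 2: {83} vs {29,93} -> bundles 83, 122; min = 83
  Partition 3: {93} vs {29,83} -> bundles 93, 112; min = 93
Step 3: MMS = max(29, 83, 93) = 93

93


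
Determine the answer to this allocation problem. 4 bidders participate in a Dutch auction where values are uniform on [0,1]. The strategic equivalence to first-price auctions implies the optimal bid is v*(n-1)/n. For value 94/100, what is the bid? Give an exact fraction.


Step 1: Dutch auctions are strategically equivalent to first-price auctions
Step 2: The equilibrium bid is b(v) = v*(n-1)/n
Step 3: b = 47/50 * 3/4
Step 4: b = 141/200

141/200


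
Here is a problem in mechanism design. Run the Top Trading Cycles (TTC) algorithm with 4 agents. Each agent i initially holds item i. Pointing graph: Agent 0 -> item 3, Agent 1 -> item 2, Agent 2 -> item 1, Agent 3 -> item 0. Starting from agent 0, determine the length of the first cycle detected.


Step 1: Trace the pointer graph from agent 0: 0 -> 3 -> 0
Step 2: A cycle is detected when we revisit agent 0
Step 3: The cycle is: 0 -> 3 -> 0
Step 4: Cycle length = 2

2


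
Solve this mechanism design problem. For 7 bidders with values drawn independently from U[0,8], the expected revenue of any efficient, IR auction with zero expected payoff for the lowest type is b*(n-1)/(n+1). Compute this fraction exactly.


Step 1: By Revenue Equivalence, expected revenue = b*(n-1)/(n+1)
Step 2: Substituting n = 7, b = 8
Step 3: Revenue = 8*(7-1)/(7+1) = 8*6/8
Step 4: Revenue = 48/8 = 6

6


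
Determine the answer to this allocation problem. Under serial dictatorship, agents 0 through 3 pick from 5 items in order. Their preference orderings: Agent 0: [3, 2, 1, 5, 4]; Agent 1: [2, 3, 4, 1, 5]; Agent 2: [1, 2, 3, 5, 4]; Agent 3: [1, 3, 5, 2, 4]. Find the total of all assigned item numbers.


Step 1: Agent 0 picks item 3
Step 2: Agent 1 picks item 2
Step 3: Agent 2 picks item 1
Step 4: Agent 3 picks item 5
Step 5: Sum = 3 + 2 + 1 + 5 = 11

11


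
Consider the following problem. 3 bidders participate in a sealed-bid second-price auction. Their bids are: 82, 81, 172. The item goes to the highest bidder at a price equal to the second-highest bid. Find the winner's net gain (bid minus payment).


Step 1: Sort bids in descending order: 172, 82, 81
Step 2: The winning bid is the highest: 172
Step 3: The payment equals the second-highest bid: 82
Step 4: Surplus = winner's bid - payment = 172 - 82 = 90

90


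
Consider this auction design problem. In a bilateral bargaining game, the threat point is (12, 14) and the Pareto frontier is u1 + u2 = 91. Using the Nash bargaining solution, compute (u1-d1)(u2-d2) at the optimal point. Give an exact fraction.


Step 1: The Nash solution splits surplus symmetrically above the disagreement point
Step 2: u1 = (total + d1 - d2)/2 = (91 + 12 - 14)/2 = 89/2
Step 3: u2 = (total - d1 + d2)/2 = (91 - 12 + 14)/2 = 93/2
Step 4: Nash product = (89/2 - 12) * (93/2 - 14)
Step 5: = 65/2 * 65/2 = 4225/4

4225/4


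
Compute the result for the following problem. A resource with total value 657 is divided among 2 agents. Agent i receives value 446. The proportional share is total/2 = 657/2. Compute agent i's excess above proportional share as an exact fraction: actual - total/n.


Step 1: Proportional share = 657/2
Step 2: Agent's actual allocation = 446
Step 3: Excess = 446 - 657/2 = 235/2

235/2


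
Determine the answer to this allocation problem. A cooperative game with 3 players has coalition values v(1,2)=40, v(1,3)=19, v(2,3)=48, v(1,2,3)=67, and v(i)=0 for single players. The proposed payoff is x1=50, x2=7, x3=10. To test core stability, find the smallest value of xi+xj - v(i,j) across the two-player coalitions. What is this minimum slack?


Step 1: Slack for coalition (1,2): x1+x2 - v12 = 57 - 40 = 17
Step 2: Slack for coalition (1,3): x1+x3 - v13 = 60 - 19 = 41
Step 3: Slack for coalition (2,3): x2+x3 - v23 = 17 - 48 = -31
Step 4: Minimum slack = min(17, 41, -31) = -31, attained by (2,3); coalition (2,3) can block (slack < 0), so the allocation is not in the core

-31


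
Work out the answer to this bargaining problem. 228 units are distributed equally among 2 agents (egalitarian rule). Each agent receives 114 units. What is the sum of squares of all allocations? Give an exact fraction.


Step 1: Each agent's share = 228/2 = 114
Step 2: Square of each share = (114)^2 = 12996
Step 3: Sum of squares = 2 * 12996 = 25992

25992


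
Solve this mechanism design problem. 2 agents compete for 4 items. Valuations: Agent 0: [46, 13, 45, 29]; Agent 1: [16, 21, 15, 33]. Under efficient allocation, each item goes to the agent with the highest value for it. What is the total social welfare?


Step 1: For each item, find the maximum value among all agents.
Step 2: Item 0 -> Agent 0 (value 46)
Step 3: Item 1 -> Agent 1 (value 21)
Step 4: Item 2 -> Agent 0 (value 45)
Step 5: Item 3 -> Agent 1 (value 33)
Step 6: Total welfare = 46 + 21 + 45 + 33 = 145

145


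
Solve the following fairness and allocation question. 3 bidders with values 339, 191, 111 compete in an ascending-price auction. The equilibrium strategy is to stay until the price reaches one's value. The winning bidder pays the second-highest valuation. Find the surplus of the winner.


Step 1: Identify the highest value: 339
Step 2: Identify the second-highest value: 191
Step 3: The final price = second-highest value = 191
Step 4: Surplus = 339 - 191 = 148

148


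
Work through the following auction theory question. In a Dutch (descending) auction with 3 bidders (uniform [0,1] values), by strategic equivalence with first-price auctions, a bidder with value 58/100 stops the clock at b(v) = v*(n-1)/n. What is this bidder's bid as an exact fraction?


Step 1: Dutch auctions are strategically equivalent to first-price auctions
Step 2: The equilibrium bid is b(v) = v*(n-1)/n
Step 3: b = 29/50 * 2/3
Step 4: b = 29/75

29/75


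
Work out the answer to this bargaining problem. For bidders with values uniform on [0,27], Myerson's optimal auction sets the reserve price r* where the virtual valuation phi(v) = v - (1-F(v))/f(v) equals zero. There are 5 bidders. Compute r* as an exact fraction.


Step 1: For U[0,27], F(v) = v/27 and f(v) = 1/27
Step 2: phi(v) = v - (1 - v/27)/(1/27) = v - (27 - v) = 2v - 27
Step 3: Set phi(r*) = 0: 2r* - 27 = 0
Step 4: r* = 27/2 (the number of bidders n = 5 does not enter)

27/2


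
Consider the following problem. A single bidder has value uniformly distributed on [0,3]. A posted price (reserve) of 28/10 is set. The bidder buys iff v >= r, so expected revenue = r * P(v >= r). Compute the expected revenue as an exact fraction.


Step 1: Posted price r = 14/5, value support [0,3]
Step 2: P(v >= r) = (3 - 14/5)/3 = 1/15
Step 3: Expected revenue = r * P(v >= r) = 14/5 * 1/15
Step 4: Revenue = 14/75

14/75


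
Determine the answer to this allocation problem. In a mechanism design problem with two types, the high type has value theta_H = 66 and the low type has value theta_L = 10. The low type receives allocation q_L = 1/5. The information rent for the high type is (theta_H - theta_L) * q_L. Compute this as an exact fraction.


Step 1: theta_H - theta_L = 66 - 10 = 56
Step 2: Information rent = (theta_H - theta_L) * q_L
Step 3: = 56 * 1/5
Step 4: = 56/5

56/5


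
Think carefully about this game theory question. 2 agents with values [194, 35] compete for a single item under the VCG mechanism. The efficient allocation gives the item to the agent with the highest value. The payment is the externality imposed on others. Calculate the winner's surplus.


Step 1: The winner is the agent with the highest value: agent 0 with value 194
Step 2: Values of other agents: [35]
Step 3: VCG payment = max of others' values = 35
Step 4: Surplus = 194 - 35 = 159

159


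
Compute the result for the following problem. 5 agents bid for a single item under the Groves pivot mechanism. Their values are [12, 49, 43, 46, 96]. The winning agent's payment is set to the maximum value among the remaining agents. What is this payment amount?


Step 1: The efficient winner is agent 4 with value 96
Step 2: Other agents' values: [12, 49, 43, 46]
Step 3: Pivot payment = max(others) = 49
Step 4: The winner pays 49

49


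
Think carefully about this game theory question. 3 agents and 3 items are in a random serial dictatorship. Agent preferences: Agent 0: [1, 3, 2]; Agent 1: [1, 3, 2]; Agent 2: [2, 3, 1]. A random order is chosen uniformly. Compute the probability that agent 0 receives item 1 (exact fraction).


Step 1: Agent 0 wants item 1
Step 2: There are 6 possible orderings of agents
Step 3: In 3 orderings, agent 0 gets item 1
Step 4: Probability = 3/6 = 1/2

1/2


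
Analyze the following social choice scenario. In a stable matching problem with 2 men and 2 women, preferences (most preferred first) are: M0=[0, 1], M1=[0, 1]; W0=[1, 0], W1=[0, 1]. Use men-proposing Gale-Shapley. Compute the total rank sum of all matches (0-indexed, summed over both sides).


Step 1: Run Gale-Shapley (men propose, women hold best offer):
  M0 proposes to W0; she accepts
  M1 proposes to W0; she switches from M0
  M0 proposes to W1; she accepts
Step 2: Final matching: W0-M1, W1-M0
Step 3: 0-indexed ranks (man's rank of his match, then woman's): 0 + 0 + 1 + 0
Step 4: Total rank sum = 1

1


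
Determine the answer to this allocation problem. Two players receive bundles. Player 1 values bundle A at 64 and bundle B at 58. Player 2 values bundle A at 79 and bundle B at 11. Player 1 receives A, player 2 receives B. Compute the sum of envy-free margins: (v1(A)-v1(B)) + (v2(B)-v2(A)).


Step 1: Player 1's margin = v1(A) - v1(B) = 64 - 58 = 6
Step 2: Player 2's margin = v2(B) - v2(A) = 11 - 79 = -68
Step 3: Total margin = 6 + -68 = -62

-62


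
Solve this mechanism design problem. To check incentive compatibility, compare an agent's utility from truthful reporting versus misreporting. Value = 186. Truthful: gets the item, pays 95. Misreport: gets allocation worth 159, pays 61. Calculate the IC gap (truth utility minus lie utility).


Step 1: U(truth) = value - payment = 186 - 95 = 91
Step 2: U(lie) = allocation - payment = 159 - 61 = 98
Step 3: IC gap = 91 - 98 = -7

-7


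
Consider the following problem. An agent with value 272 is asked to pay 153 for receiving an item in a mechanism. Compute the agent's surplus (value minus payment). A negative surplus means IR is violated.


Step 1: Surplus = value - payment = 272 - 153 = 119
Step 2: IR is satisfied (surplus >= 0)

119


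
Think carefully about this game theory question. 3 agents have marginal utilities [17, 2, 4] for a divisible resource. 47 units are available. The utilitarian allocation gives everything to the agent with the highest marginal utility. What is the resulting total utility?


Step 1: The marginal utilities are [17, 2, 4]
Step 2: The highest marginal utility is 17
Step 3: All 47 units go to that agent
Step 4: Total utility = 17 * 47 = 799

799


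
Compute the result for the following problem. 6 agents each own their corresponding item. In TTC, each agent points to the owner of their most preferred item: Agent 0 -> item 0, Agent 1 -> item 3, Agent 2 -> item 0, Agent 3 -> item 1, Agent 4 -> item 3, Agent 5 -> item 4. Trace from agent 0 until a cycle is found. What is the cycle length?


Step 1: Trace the pointer graph from agent 0: 0 -> 0
Step 2: A cycle is detected when we revisit agent 0
Step 3: The cycle is: 0 -> 0
Step 4: Cycle length = 1

1


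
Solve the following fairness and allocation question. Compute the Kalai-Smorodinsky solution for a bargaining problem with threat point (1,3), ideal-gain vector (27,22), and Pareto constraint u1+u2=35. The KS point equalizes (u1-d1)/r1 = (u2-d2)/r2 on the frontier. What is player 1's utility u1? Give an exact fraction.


Step 1: At the KS point, (u1-d1)/r1 = (u2-d2)/r2 = t and u1+u2 = 35
Step 2: u1 = d1 + r1*t and u2 = d2 + r2*t, so (d1 + r1*t) + (d2 + r2*t) = 35
Step 3: t = (35 - 1 - 3)/(27 + 22) = 31/49
Step 4: u1 = d1 + r1*t = 1 + 27 * 31/49 = 886/49
Step 5: (Check: u2 = d2 + r2*t = 829/49; u1+u2 = 886/49 + 829/49 = 35, on the frontier.)

886/49


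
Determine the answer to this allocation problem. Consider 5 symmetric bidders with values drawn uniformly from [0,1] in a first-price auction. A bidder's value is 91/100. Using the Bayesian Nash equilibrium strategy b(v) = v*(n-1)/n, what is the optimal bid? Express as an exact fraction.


Step 1: The symmetric BNE bidding function is b(v) = v * (n-1) / n
Step 2: Substitute v = 91/100 and n = 5
Step 3: b = 91/100 * 4/5
Step 4: b = 91/125

91/125


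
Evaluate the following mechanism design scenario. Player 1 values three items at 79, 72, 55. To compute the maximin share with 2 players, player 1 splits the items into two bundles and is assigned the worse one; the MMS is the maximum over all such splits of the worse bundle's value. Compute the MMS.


Step 1: Item values = 79, 72, 55
Step 2: Enumerate all 2-bundle partitions and take the smaller bundle:
  Partition 1: {79} vs {72,55} -> bundles 79, 127; min = 79
  Partition 2: {72} vs {79,55} -> bundles 72, 134; min = 72
  Partition 3: {55} vs {79,72} -> bundles 55, 151; min = 55
Step 3: MMS = max(79, 72, 55) = 79

79


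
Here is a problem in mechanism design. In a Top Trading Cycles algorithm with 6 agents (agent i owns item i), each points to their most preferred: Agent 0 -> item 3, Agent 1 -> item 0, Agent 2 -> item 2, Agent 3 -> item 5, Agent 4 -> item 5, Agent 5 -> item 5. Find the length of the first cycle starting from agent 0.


Step 1: Trace the pointer graph from agent 0: 0 -> 3 -> 5 -> 5
Step 2: A cycle is detected when we revisit agent 5
Step 3: The cycle is: 5 -> 5
Step 4: Cycle length = 1

1


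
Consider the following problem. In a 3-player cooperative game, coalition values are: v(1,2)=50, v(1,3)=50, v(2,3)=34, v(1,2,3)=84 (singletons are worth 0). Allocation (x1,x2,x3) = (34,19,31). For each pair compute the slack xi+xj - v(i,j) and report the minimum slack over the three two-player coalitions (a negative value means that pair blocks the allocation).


Step 1: Slack for coalition (1,2): x1+x2 - v12 = 53 - 50 = 3
Step 2: Slack for coalition (1,3): x1+x3 - v13 = 65 - 50 = 15
Step 3: Slack for coalition (2,3): x2+x3 - v23 = 50 - 34 = 16
Step 4: Minimum slack = min(3, 15, 16) = 3, attained by (1,2); no pair can gain by deviating, so the allocation is in the core

3


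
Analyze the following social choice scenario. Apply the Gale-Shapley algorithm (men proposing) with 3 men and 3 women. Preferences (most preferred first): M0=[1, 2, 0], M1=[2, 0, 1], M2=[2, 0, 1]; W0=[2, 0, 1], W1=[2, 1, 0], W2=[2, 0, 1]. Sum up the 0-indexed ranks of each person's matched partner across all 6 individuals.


Step 1: Run Gale-Shapley (men propose, women hold best offer):
  M0 proposes to W1; she accepts
  M1 proposes to W2; she accepts
  M2 proposes to W2; she switches from M1
  M1 proposes to W0; she accepts
Step 2: Final matching: W0-M1, W1-M0, W2-M2
Step 3: 0-indexed ranks (man's rank of his match, then woman's): 1 + 2 + 0 + 2 + 0 + 0
Step 4: Total rank sum = 5

5


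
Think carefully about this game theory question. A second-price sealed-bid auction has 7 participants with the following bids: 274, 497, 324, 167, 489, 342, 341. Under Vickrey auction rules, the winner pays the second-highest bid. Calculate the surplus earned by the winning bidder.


Step 1: Sort bids in descending order: 497, 489, 342, 341, 324, 274, 167
Step 2: The winning bid is the highest: 497
Step 3: The payment equals the second-highest bid: 489
Step 4: Surplus = winner's bid - payment = 497 - 489 = 8

8


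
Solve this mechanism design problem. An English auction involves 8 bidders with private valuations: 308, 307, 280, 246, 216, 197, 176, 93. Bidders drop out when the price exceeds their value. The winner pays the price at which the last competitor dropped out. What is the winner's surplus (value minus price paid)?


Step 1: Identify the highest value: 308
Step 2: Identify the second-highest value: 307
Step 3: The final price = second-highest value = 307
Step 4: Surplus = 308 - 307 = 1

1


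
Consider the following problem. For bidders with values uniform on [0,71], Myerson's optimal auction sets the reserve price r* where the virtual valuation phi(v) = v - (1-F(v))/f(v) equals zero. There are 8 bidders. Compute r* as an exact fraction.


Step 1: For U[0,71], F(v) = v/71 and f(v) = 1/71
Step 2: phi(v) = v - (1 - v/71)/(1/71) = v - (71 - v) = 2v - 71
Step 3: Set phi(r*) = 0: 2r* - 71 = 0
Step 4: r* = 71/2 (the number of bidders n = 8 does not enter)

71/2


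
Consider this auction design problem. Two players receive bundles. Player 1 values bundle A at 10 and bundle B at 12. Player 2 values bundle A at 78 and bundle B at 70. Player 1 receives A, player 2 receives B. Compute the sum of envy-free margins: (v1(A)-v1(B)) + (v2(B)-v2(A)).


Step 1: Player 1's margin = v1(A) - v1(B) = 10 - 12 = -2
Step 2: Player 2's margin = v2(B) - v2(A) = 70 - 78 = -8
Step 3: Total margin = -2 + -8 = -10

-10


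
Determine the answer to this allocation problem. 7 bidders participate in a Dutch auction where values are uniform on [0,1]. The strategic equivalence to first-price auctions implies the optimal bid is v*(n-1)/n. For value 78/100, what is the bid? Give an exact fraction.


Step 1: Dutch auctions are strategically equivalent to first-price auctions
Step 2: The equilibrium bid is b(v) = v*(n-1)/n
Step 3: b = 39/50 * 6/7
Step 4: b = 117/175

117/175


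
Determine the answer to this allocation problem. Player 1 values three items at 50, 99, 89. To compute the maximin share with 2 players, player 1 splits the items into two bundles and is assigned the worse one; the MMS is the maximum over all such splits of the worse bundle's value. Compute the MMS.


Step 1: Item values = 50, 99, 89
Step 2: Enumerate all 2-bundle partitions and take the smaller bundle:
  Partition 1: {50} vs {99,89} -> bundles 50, 188; min = 50
  Partition 2: {99} vs {50,89} -> bundles 99, 139; min = 99
  Partition 3: {89} vs {50,99} -> bundles 89, 149; min = 89
Step 3: MMS = max(50, 99, 89) = 99

99


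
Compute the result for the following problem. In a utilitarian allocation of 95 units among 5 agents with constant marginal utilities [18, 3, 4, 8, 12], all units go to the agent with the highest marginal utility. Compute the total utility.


Step 1: The marginal utilities are [18, 3, 4, 8, 12]
Step 2: The highest marginal utility is 18
Step 3: All 95 units go to that agent
Step 4: Total utility = 18 * 95 = 1710

1710


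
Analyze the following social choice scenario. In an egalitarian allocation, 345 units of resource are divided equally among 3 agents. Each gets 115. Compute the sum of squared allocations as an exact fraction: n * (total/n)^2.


Step 1: Each agent's share = 345/3 = 115
Step 2: Square of each share = (115)^2 = 13225
Step 3: Sum of squares = 3 * 13225 = 39675

39675


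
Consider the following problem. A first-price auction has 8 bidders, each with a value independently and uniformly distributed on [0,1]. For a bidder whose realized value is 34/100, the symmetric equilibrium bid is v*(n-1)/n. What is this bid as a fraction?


Step 1: The symmetric BNE bidding function is b(v) = v * (n-1) / n
Step 2: Substitute v = 17/50 and n = 8
Step 3: b = 17/50 * 7/8
Step 4: b = 119/400

119/400


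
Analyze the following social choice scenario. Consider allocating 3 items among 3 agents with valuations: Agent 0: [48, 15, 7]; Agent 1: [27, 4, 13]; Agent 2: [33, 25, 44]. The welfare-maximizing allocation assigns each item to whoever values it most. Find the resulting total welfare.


Step 1: For each item, find the maximum value among all agents.
Step 2: Item 0 -> Agent 0 (value 48)
Step 3: Item 1 -> Agent 2 (value 25)
Step 4: Item 2 -> Agent 2 (value 44)
Step 5: Total welfare = 48 + 25 + 44 = 117

117


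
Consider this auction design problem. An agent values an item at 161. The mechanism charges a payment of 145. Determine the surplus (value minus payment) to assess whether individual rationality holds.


Step 1: Surplus = value - payment = 161 - 145 = 16
Step 2: IR is satisfied (surplus >= 0)

16


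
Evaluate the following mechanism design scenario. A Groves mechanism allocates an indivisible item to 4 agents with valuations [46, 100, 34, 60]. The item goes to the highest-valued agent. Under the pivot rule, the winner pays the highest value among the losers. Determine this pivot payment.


Step 1: The efficient winner is agent 1 with value 100
Step 2: Other agents' values: [46, 34, 60]
Step 3: Pivot payment = max(others) = 60
Step 4: The winner pays 60

60
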